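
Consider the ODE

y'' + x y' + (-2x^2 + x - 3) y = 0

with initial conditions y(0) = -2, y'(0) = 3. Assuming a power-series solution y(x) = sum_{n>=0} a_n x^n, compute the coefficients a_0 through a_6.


Ansatz: y(x) = sum_{n>=0} a_n x^n, so y'(x) = sum_{n>=1} n a_n x^(n-1) and y''(x) = sum_{n>=2} n(n-1) a_n x^(n-2).
Substitute into P(x) y'' + Q(x) y' + R(x) y = 0 with P(x) = 1, Q(x) = x, R(x) = -2x^2 + x - 3, and match powers of x.
Initial conditions: a_0 = -2, a_1 = 3.
Setting the coefficient of each power of x to zero and solving order by order (substituting the coefficients already found):
  x^0: 2 a_2 - 3 a_0 = 0  ->  2 a_2 = 3 a_0 = -6  ->  a_2 = -3
  x^1: 6 a_3 - 2 a_1 + a_0 = 0  ->  6 a_3 = 2 a_1 - a_0 = 8  ->  a_3 = 4/3
  x^2: 12 a_4 - a_2 + a_1 - 2 a_0 = 0  ->  12 a_4 = a_2 - a_1 + 2 a_0 = -10  ->  a_4 = -5/6
  x^3: 20 a_5 + a_2 - 2 a_1 = 0  ->  20 a_5 = -a_2 + 2 a_1 = 9  ->  a_5 = 9/20
  x^4: 30 a_6 + a_4 + a_3 - 2 a_2 = 0  ->  30 a_6 = -a_4 - a_3 + 2 a_2 = -13/2  ->  a_6 = -13/60
Truncated series: y(x) = -2 + 3 x - 3 x^2 + (4/3) x^3 - (5/6) x^4 + (9/20) x^5 - (13/60) x^6 + O(x^7).

a_0 = -2; a_1 = 3; a_2 = -3; a_3 = 4/3; a_4 = -5/6; a_5 = 9/20; a_6 = -13/60


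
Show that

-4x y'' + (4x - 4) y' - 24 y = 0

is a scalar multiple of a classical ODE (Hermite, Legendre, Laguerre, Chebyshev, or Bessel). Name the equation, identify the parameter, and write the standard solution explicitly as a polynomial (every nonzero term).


All three coefficients share the factor -4; dividing through by -4 gives  x y'' + (1 - x) y' + 6 y = 0.
This matches the Laguerre equation x y'' + (1 - x) y' + n y = 0 with n = 6; the polynomial solution is L_6(x).
With y = sum_k a_k x^k, matching x^k gives (k+1)k a_{k+1} + (k+1) a_{k+1} - k a_k + n a_k = 0, i.e. (k+1)^2 a_{k+1} = (k - n) a_k = (k - 6) a_k. The right side vanishes at k = 6, so the series terminates at degree 6.
Standard normalization L_n(0) = 1 gives a_0 = 1. Work upward with a_{k+1} = (k - 6) a_k / (k+1)^2:
  a_1 = (0 - 6)(1) / 1^2 = -6/1 = -6
  a_2 = (1 - 6)(-6) / 2^2 = 30/4 = 15/2
  a_3 = (2 - 6)(15/2) / 3^2 = -30/9 = -10/3
  a_4 = (3 - 6)(-10/3) / 4^2 = 10/16 = 5/8
  a_5 = (4 - 6)(5/8) / 5^2 = (-5/4)/25 = -1/20
  a_6 = (5 - 6)(-1/20) / 6^2 = (1/20)/36 = 1/720
Hence L_6(x) = x^6/720 - x^5/20 + 5 x^4/8 - 10 x^3/3 + 15 x^2/2 - 6 x + 1.

L_6(x); series = x^6/720 - x^5/20 + 5 x^4/8 - 10 x^3/3 + 15 x^2/2 - 6 x + 1


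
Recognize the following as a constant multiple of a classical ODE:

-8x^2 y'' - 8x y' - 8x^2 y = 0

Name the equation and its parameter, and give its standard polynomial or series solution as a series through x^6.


All three coefficients share the factor -8; dividing through by -8 gives  x^2 y'' + x y' + x^2 y = 0.
This matches the Bessel equation x^2 y'' + x y' + (x^2 - nu^2) y = 0 with nu^2 = 0, so nu = 0; the solution bounded at x = 0 is J_0(x).
Frobenius at x = 0: indicial roots ±nu; for r = nu the recurrence k(k + 2nu) c_k = -c_{k-2} gives the standard series J_nu(x) = sum_{k>=0} (-1)^k / (k! (k+nu)!) (x/2)^(2k+nu). Evaluate the first 4 terms:
  k = 0: (-1)^0 / (0! * 0! * 2^0) x^0 = 1/(1*1*1) x^0 = (1) x^0
  k = 1: (-1)^1 / (1! * 1! * 2^2) x^2 = -1/(1*1*4) x^2 = (-1/4) x^2
  k = 2: (-1)^2 / (2! * 2! * 2^4) x^4 = 1/(2*2*16) x^4 = (1/64) x^4
  k = 3: (-1)^3 / (3! * 3! * 2^6) x^6 = -1/(6*6*64) x^6 = (-1/2304) x^6
Hence J_0(x) = -x^6/2304 + x^4/64 - x^2/4 + 1 + ....

J_0(x); series = -x^6/2304 + x^4/64 - x^2/4 + 1


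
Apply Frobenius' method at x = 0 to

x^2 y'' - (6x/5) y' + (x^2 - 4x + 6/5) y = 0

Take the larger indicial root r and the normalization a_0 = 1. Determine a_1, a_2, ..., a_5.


Write in Frobenius form y'' + (p(x)/x) y' + (q(x)/x^2) y = 0:
  p(x) = -6/5,  q(x) = x^2 - 4x + 6/5.
Indicial equation: r(r-1) + (-6/5) r + (6/5) = 0 -> roots r_1 = 6/5, r_2 = 1.
Take r = r_1 = 6/5. Let y(x) = x^r sum_{n>=0} a_n x^n with a_0 = 1.
Substitute y = x^r sum a_n x^n and match x^{r+n}. The recurrence is
  D(n) a_n - 4 a_{n-1} + 1 a_{n-2} = 0,  where D(n) = (r+n)(r+n-1) + (-6/5)(r+n) + (6/5).
  a_n = [4 a_{n-1} - 1 a_{n-2}] / D(n).
Since the indicial polynomial factors as (r - r_1)(r - r_2), D(n) = (r_1 + n - r_1)(r_1 + n - r_2) = n(n + 1/5).
Evaluating step by step (a_0 = 1):
  n = 1: D(1) = 1(1 + 1/5) = 6/5; numerator = 4(1) = 4; a_1 = (4)/(6/5) = 10/3
  n = 2: D(2) = 2(2 + 1/5) = 22/5; numerator = 4(10/3) - 1(1) = 37/3; a_2 = (37/3)/(22/5) = 185/66
  n = 3: D(3) = 3(3 + 1/5) = 48/5; numerator = 4(185/66) - 1(10/3) = 260/33; a_3 = (260/33)/(48/5) = 325/396
  n = 4: D(4) = 4(4 + 1/5) = 84/5; numerator = 4(325/396) - 1(185/66) = 95/198; a_4 = (95/198)/(84/5) = 475/16632
  n = 5: D(5) = 5(5 + 1/5) = 26; numerator = 4(475/16632) - 1(325/396) = -5875/8316; a_5 = (-5875/8316)/(26) = -5875/216216

r = 6/5; a_0 = 1; a_1 = 10/3; a_2 = 185/66; a_3 = 325/396; a_4 = 475/16632; a_5 = -5875/216216


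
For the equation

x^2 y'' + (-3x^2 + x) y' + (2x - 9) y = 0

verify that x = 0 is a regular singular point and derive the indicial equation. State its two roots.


Divide by x^2 to reach normal form y'' + P_1(x) y' + P_2(x) y = 0 with P_1(x) = -3 + 1/x and P_2(x) = 2/x - 9/x^2.
x = 0 is a singular point because the y'-coefficient -3 + 1/x has a pole at x = 0 and the y-coefficient 2/x - 9/x^2 has a pole at x = 0.
It is a regular singular point because x P_1(x) = p(x) = 1 - 3x and x^2 P_2(x) = q(x) = 2x - 9 are polynomials, hence analytic at x = 0.
p(0) = 1,  q(0) = -9.
Indicial equation: r(r-1) + p(0) r + q(0) = 0, i.e. r^2 + (p(0) - 1) r + q(0) = 0, i.e. r^2 - 9 = 0.
Discriminant: (0)^2 - 4(-9) = 36, so r = (0 ± 6)/2.
Solving: r_1 = 3, r_2 = -3.

indicial: r^2 - 9 = 0; roots r_1 = 3, r_2 = -3


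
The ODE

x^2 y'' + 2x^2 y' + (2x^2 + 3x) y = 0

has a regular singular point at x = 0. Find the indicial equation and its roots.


Divide by x^2 to reach normal form y'' + P_1(x) y' + P_2(x) y = 0 with P_1(x) = 2 and P_2(x) = 2 + 3/x.
x = 0 is a singular point because the y-coefficient 2 + 3/x has a pole at x = 0.
It is a regular singular point because x P_1(x) = p(x) = 2x and x^2 P_2(x) = q(x) = 2x^2 + 3x are polynomials, hence analytic at x = 0.
p(0) = 0,  q(0) = 0.
Indicial equation: r(r-1) + p(0) r + q(0) = 0, i.e. r^2 + (p(0) - 1) r + q(0) = 0, i.e. r^2 - 1 r = 0.
Discriminant: (-1)^2 - 4(0) = 1, so r = (1 ± 1)/2.
Solving: r_1 = 1, r_2 = 0.

indicial: r^2 - 1 r = 0; roots r_1 = 1, r_2 = 0


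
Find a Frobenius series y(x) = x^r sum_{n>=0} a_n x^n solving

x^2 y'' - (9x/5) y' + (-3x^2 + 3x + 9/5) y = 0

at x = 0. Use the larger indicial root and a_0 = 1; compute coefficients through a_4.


Write in Frobenius form y'' + (p(x)/x) y' + (q(x)/x^2) y = 0:
  p(x) = -9/5,  q(x) = -3x^2 + 3x + 9/5.
Indicial equation: r(r-1) + (-9/5) r + (9/5) = 0 -> roots r_1 = 9/5, r_2 = 1.
Take r = r_1 = 9/5. Let y(x) = x^r sum_{n>=0} a_n x^n with a_0 = 1.
Substitute y = x^r sum a_n x^n and match x^{r+n}. The recurrence is
  D(n) a_n + 3 a_{n-1} - 3 a_{n-2} = 0,  where D(n) = (r+n)(r+n-1) + (-9/5)(r+n) + (9/5).
  a_n = [-3 a_{n-1} + 3 a_{n-2}] / D(n).
Since the indicial polynomial factors as (r - r_1)(r - r_2), D(n) = (r_1 + n - r_1)(r_1 + n - r_2) = n(n + 4/5).
Evaluating step by step (a_0 = 1):
  n = 1: D(1) = 1(1 + 4/5) = 9/5; numerator = -3(1) = -3; a_1 = (-3)/(9/5) = -5/3
  n = 2: D(2) = 2(2 + 4/5) = 28/5; numerator = -3(-5/3) + 3(1) = 8; a_2 = (8)/(28/5) = 10/7
  n = 3: D(3) = 3(3 + 4/5) = 57/5; numerator = -3(10/7) + 3(-5/3) = -65/7; a_3 = (-65/7)/(57/5) = -325/399
  n = 4: D(4) = 4(4 + 4/5) = 96/5; numerator = -3(-325/399) + 3(10/7) = 895/133; a_4 = (895/133)/(96/5) = 4475/12768

r = 9/5; a_0 = 1; a_1 = -5/3; a_2 = 10/7; a_3 = -325/399; a_4 = 4475/12768


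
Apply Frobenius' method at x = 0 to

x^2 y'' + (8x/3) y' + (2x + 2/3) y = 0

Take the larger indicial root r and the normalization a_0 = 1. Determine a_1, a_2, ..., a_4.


Write in Frobenius form y'' + (p(x)/x) y' + (q(x)/x^2) y = 0:
  p(x) = 8/3,  q(x) = 2x + 2/3.
Indicial equation: r(r-1) + (8/3) r + (2/3) = 0 -> roots r_1 = -2/3, r_2 = -1.
Take r = r_1 = -2/3. Let y(x) = x^r sum_{n>=0} a_n x^n with a_0 = 1.
Substitute y = x^r sum a_n x^n and match x^{r+n}. The recurrence is
  D(n) a_n + 2 a_{n-1} = 0,  where D(n) = (r+n)(r+n-1) + (8/3)(r+n) + (2/3).
  a_n = -2 / D(n) * a_{n-1}.
Since the indicial polynomial factors as (r - r_1)(r - r_2), D(n) = (r_1 + n - r_1)(r_1 + n - r_2) = n(n + 1/3).
Evaluating step by step (a_0 = 1):
  n = 1: D(1) = 1(1 + 1/3) = 4/3; numerator = -2(1) = -2; a_1 = (-2)/(4/3) = -3/2
  n = 2: D(2) = 2(2 + 1/3) = 14/3; numerator = -2(-3/2) = 3; a_2 = (3)/(14/3) = 9/14
  n = 3: D(3) = 3(3 + 1/3) = 10; numerator = -2(9/14) = -9/7; a_3 = (-9/7)/(10) = -9/70
  n = 4: D(4) = 4(4 + 1/3) = 52/3; numerator = -2(-9/70) = 9/35; a_4 = (9/35)/(52/3) = 27/1820

r = -2/3; a_0 = 1; a_1 = -3/2; a_2 = 9/14; a_3 = -9/70; a_4 = 27/1820


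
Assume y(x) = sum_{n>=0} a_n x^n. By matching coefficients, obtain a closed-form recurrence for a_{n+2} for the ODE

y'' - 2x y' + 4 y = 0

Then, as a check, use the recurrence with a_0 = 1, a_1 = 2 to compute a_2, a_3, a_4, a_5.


Substitute y = sum_n a_n x^n.
y''(x) has coefficient (n+2)(n+1) a_{n+2} at x^n;
-2 x y'(x) has coefficient -2 n a_n at x^n (shift);
4 y(x) has coefficient 4 a_n at x^n.
Matching x^n: (n+2)(n+1) a_{n+2} + (-2n + 4) a_n = 0.
Thus a_{n+2} = (2n - 4) / ((n+1)(n+2)) * a_n.

Check with a_0 = 1, a_1 = 2 (apply the recurrence for n = 0, 1, 2, 3): a_0 = 1, a_1 = 2, a_2 = -2, a_3 = -2/3, a_4 = 0, a_5 = -1/15.

a_(n+2) = (2n - 4) / ((n+1)(n+2)) * a_n; check: a_0 = 1, a_1 = 2, a_2 = -2, a_3 = -2/3, a_4 = 0, a_5 = -1/15


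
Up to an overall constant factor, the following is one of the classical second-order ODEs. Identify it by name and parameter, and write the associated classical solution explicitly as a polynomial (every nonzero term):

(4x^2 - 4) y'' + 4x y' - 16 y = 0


All three coefficients share the factor -4; dividing through by -4 gives  (1 - x^2) y'' - x y' + 4 y = 0.
This matches the Chebyshev equation (1 - x^2) y'' - x y' + n^2 y = 0 (note the -x y' term, not -2x y') with n^2 = 4, so n = 2; the polynomial solution is T_2(x).
With y = sum_k a_k x^k, matching x^k gives (k+2)(k+1) a_{k+2} = (k^2 - n^2) a_k = (k - 2)(k + 2) a_k. The right side vanishes at k = 2, so the series with the parity of 2 terminates at degree 2.
Standard normalization: leading coefficient of T_n is 2^(n-1), so a_2 = 2^1 = 2. Work downward with a_k = (k+1)(k+2) a_{k+2} / ((k - 2)(k + 2)):
  a_0 = (1)(2)(2) / ((0 - 2)(0 + 2)) = 4/(-4) = -1
Hence T_2(x) = 2 x^2 - 1.

T_2(x); series = 2 x^2 - 1


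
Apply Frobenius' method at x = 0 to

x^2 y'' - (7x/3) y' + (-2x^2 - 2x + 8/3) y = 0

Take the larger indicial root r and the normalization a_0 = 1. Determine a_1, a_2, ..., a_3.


Write in Frobenius form y'' + (p(x)/x) y' + (q(x)/x^2) y = 0:
  p(x) = -7/3,  q(x) = -2x^2 - 2x + 8/3.
Indicial equation: r(r-1) + (-7/3) r + (8/3) = 0 -> roots r_1 = 2, r_2 = 4/3.
Take r = r_1 = 2. Let y(x) = x^r sum_{n>=0} a_n x^n with a_0 = 1.
Substitute y = x^r sum a_n x^n and match x^{r+n}. The recurrence is
  D(n) a_n - 2 a_{n-1} - 2 a_{n-2} = 0,  where D(n) = (r+n)(r+n-1) + (-7/3)(r+n) + (8/3).
  a_n = [2 a_{n-1} + 2 a_{n-2}] / D(n).
Since the indicial polynomial factors as (r - r_1)(r - r_2), D(n) = (r_1 + n - r_1)(r_1 + n - r_2) = n(n + 2/3).
Evaluating step by step (a_0 = 1):
  n = 1: D(1) = 1(1 + 2/3) = 5/3; numerator = 2(1) = 2; a_1 = (2)/(5/3) = 6/5
  n = 2: D(2) = 2(2 + 2/3) = 16/3; numerator = 2(6/5) + 2(1) = 22/5; a_2 = (22/5)/(16/3) = 33/40
  n = 3: D(3) = 3(3 + 2/3) = 11; numerator = 2(33/40) + 2(6/5) = 81/20; a_3 = (81/20)/(11) = 81/220

r = 2; a_0 = 1; a_1 = 6/5; a_2 = 33/40; a_3 = 81/220


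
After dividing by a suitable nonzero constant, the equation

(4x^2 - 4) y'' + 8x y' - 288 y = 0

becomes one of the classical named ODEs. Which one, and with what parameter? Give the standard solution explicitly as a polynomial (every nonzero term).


All three coefficients share the factor -4; dividing through by -4 gives  (1 - x^2) y'' - 2x y' + 72 y = 0.
This matches the Legendre equation (1 - x^2) y'' - 2x y' + n(n+1) y = 0 (note the -2x y' term) with n(n+1) = 72, so n = 8; the polynomial solution is P_8(x).
With y = sum_k a_k x^k, matching x^k gives (k+2)(k+1) a_{k+2} = [k(k+1) - n(n+1)] a_k = (k - 8)(k + 9) a_k. The right side vanishes at k = 8, so the series with the parity of 8 terminates at degree 8.
Standard normalization (P_n(1) = 1): leading coefficient (2n)!/(2^n (n!)^2) = 20922789888000/(256*1625702400) = 6435/128, so a_8 = 6435/128. Work downward with a_k = (k+1)(k+2) a_{k+2} / ((k - 8)(k + 9)):
  a_6 = (7)(8)(6435/128) / ((6 - 8)(6 + 9)) = (45045/16)/(-30) = -3003/32
  a_4 = (5)(6)(-3003/32) / ((4 - 8)(4 + 9)) = (-45045/16)/(-52) = 3465/64
  a_2 = (3)(4)(3465/64) / ((2 - 8)(2 + 9)) = (10395/16)/(-66) = -315/32
  a_0 = (1)(2)(-315/32) / ((0 - 8)(0 + 9)) = (-315/16)/(-72) = 35/128
Hence P_8(x) = 6435 x^8/128 - 3003 x^6/32 + 3465 x^4/64 - 315 x^2/32 + 35/128.

P_8(x); series = 6435 x^8/128 - 3003 x^6/32 + 3465 x^4/64 - 315 x^2/32 + 35/128


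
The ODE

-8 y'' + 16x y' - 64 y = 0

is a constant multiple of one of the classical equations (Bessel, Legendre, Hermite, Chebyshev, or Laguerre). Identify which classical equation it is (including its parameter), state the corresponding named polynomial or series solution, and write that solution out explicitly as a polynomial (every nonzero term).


All three coefficients share the factor -8; dividing through by -8 gives  y'' - 2x y' + 8 y = 0.
This matches the Hermite equation y'' - 2x y' + 2n y = 0 with 2n = 8, so n = 4; the polynomial solution is H_4(x).
With y = sum_k a_k x^k, matching x^k gives (k+2)(k+1) a_{k+2} = 2(k - n) a_k = 2(k - 4) a_k. The right side vanishes at k = 4, so the series with the parity of 4 terminates at degree 4.
Standard normalization: leading coefficient of H_n is 2^n, so a_4 = 2^4 = 16. Work downward with a_k = (k+1)(k+2) a_{k+2} / (2(k - n)):
  a_2 = (3)(4)(16) / (2(2 - 4)) = 192/(-4) = -48
  a_0 = (1)(2)(-48) / (2(0 - 4)) = -96/(-8) = 12
Hence H_4(x) = 16 x^4 - 48 x^2 + 12.

H_4(x); series = 16 x^4 - 48 x^2 + 12


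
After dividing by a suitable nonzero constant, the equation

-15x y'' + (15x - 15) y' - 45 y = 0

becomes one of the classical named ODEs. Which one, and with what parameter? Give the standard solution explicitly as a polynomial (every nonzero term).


All three coefficients share the factor -15; dividing through by -15 gives  x y'' + (1 - x) y' + 3 y = 0.
This matches the Laguerre equation x y'' + (1 - x) y' + n y = 0 with n = 3; the polynomial solution is L_3(x).
With y = sum_k a_k x^k, matching x^k gives (k+1)k a_{k+1} + (k+1) a_{k+1} - k a_k + n a_k = 0, i.e. (k+1)^2 a_{k+1} = (k - n) a_k = (k - 3) a_k. The right side vanishes at k = 3, so the series terminates at degree 3.
Standard normalization L_n(0) = 1 gives a_0 = 1. Work upward with a_{k+1} = (k - 3) a_k / (k+1)^2:
  a_1 = (0 - 3)(1) / 1^2 = -3/1 = -3
  a_2 = (1 - 3)(-3) / 2^2 = 6/4 = 3/2
  a_3 = (2 - 3)(3/2) / 3^2 = (-3/2)/9 = -1/6
Hence L_3(x) = -x^3/6 + 3 x^2/2 - 3 x + 1.

L_3(x); series = -x^3/6 + 3 x^2/2 - 3 x + 1


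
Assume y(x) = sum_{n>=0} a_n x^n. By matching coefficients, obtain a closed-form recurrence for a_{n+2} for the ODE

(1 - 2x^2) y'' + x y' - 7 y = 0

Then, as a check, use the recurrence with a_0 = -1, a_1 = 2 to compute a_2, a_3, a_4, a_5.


Substitute y = sum_n a_n x^n.
(1 - 2 x^2) y'' contributes (n+2)(n+1) a_{n+2} - 2 n(n-1) a_n at x^n.
x y'(x) contributes n a_n at x^n.
-7 y(x) contributes -7 a_n at x^n.
Matching x^n: (n+2)(n+1) a_{n+2} + (-2 n(n-1) + n - 7) a_n = 0.
Thus a_{n+2} = (2 n(n-1) - n + 7) / ((n+1)(n+2)) * a_n.

Check with a_0 = -1, a_1 = 2 (apply the recurrence for n = 0, 1, 2, 3): a_0 = -1, a_1 = 2, a_2 = -7/2, a_3 = 2, a_4 = -21/8, a_5 = 8/5.

a_(n+2) = (2 n(n-1) - n + 7) / ((n+1)(n+2)) * a_n; check: a_0 = -1, a_1 = 2, a_2 = -7/2, a_3 = 2, a_4 = -21/8, a_5 = 8/5


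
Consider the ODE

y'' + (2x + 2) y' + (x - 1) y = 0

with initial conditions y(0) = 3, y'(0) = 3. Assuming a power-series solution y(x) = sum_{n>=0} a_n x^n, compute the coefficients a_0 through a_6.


Ansatz: y(x) = sum_{n>=0} a_n x^n, so y'(x) = sum_{n>=1} n a_n x^(n-1) and y''(x) = sum_{n>=2} n(n-1) a_n x^(n-2).
Substitute into P(x) y'' + Q(x) y' + R(x) y = 0 with P(x) = 1, Q(x) = 2x + 2, R(x) = x - 1, and match powers of x.
Initial conditions: a_0 = 3, a_1 = 3.
Setting the coefficient of each power of x to zero and solving order by order (substituting the coefficients already found):
  x^0: 2 a_2 + 2 a_1 - a_0 = 0  ->  2 a_2 = -2 a_1 + a_0 = -3  ->  a_2 = -3/2
  x^1: 6 a_3 + 4 a_2 + a_1 + a_0 = 0  ->  6 a_3 = -4 a_2 - a_1 - a_0 = 0  ->  a_3 = 0
  x^2: 12 a_4 + 6 a_3 + 3 a_2 + a_1 = 0  ->  12 a_4 = -6 a_3 - 3 a_2 - a_1 = 3/2  ->  a_4 = 1/8
  x^3: 20 a_5 + 8 a_4 + 5 a_3 + a_2 = 0  ->  20 a_5 = -8 a_4 - 5 a_3 - a_2 = 1/2  ->  a_5 = 1/40
  x^4: 30 a_6 + 10 a_5 + 7 a_4 + a_3 = 0  ->  30 a_6 = -10 a_5 - 7 a_4 - a_3 = -9/8  ->  a_6 = -3/80
Truncated series: y(x) = 3 + 3 x - (3/2) x^2 + (1/8) x^4 + (1/40) x^5 - (3/80) x^6 + O(x^7).

a_0 = 3; a_1 = 3; a_2 = -3/2; a_3 = 0; a_4 = 1/8; a_5 = 1/40; a_6 = -3/80


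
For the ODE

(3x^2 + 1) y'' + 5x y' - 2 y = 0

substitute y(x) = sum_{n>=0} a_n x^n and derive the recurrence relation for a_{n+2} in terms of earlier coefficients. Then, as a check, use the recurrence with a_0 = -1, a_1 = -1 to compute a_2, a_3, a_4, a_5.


Substitute y = sum_n a_n x^n.
(1 + 3 x^2) y'' contributes (n+2)(n+1) a_{n+2} + 3 n(n-1) a_n at x^n.
5 x y'(x) contributes 5 n a_n at x^n.
-2 y(x) contributes -2 a_n at x^n.
Matching x^n: (n+2)(n+1) a_{n+2} + (3 n(n-1) + 5 n - 2) a_n = 0.
Thus a_{n+2} = (-3 n(n-1) - 5 n + 2) / ((n+1)(n+2)) * a_n.

Check with a_0 = -1, a_1 = -1 (apply the recurrence for n = 0, 1, 2, 3): a_0 = -1, a_1 = -1, a_2 = -1, a_3 = 1/2, a_4 = 7/6, a_5 = -31/40.

a_(n+2) = (-3 n(n-1) - 5 n + 2) / ((n+1)(n+2)) * a_n; check: a_0 = -1, a_1 = -1, a_2 = -1, a_3 = 1/2, a_4 = 7/6, a_5 = -31/40


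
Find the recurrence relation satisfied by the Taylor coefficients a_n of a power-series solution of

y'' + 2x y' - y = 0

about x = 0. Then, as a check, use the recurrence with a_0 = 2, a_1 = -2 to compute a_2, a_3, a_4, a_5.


Substitute y = sum_n a_n x^n.
y''(x) has coefficient (n+2)(n+1) a_{n+2} at x^n;
2 x y'(x) has coefficient 2 n a_n at x^n (shift);
-y(x) has coefficient -1 a_n at x^n.
Matching x^n: (n+2)(n+1) a_{n+2} + (2n - 1) a_n = 0.
Thus a_{n+2} = (-2n + 1) / ((n+1)(n+2)) * a_n.

Check with a_0 = 2, a_1 = -2 (apply the recurrence for n = 0, 1, 2, 3): a_0 = 2, a_1 = -2, a_2 = 1, a_3 = 1/3, a_4 = -1/4, a_5 = -1/12.

a_(n+2) = (-2n + 1) / ((n+1)(n+2)) * a_n; check: a_0 = 2, a_1 = -2, a_2 = 1, a_3 = 1/3, a_4 = -1/4, a_5 = -1/12


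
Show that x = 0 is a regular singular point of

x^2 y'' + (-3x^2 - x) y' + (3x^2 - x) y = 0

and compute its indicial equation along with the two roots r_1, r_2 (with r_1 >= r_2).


Divide by x^2 to reach normal form y'' + P_1(x) y' + P_2(x) y = 0 with P_1(x) = -3 - 1/x and P_2(x) = 3 - 1/x.
x = 0 is a singular point because the y'-coefficient -3 - 1/x has a pole at x = 0 and the y-coefficient 3 - 1/x has a pole at x = 0.
It is a regular singular point because x P_1(x) = p(x) = -3x - 1 and x^2 P_2(x) = q(x) = 3x^2 - x are polynomials, hence analytic at x = 0.
p(0) = -1,  q(0) = 0.
Indicial equation: r(r-1) + p(0) r + q(0) = 0, i.e. r^2 + (p(0) - 1) r + q(0) = 0, i.e. r^2 - 2 r = 0.
Discriminant: (-2)^2 - 4(0) = 4, so r = (2 ± 2)/2.
Solving: r_1 = 2, r_2 = 0.

indicial: r^2 - 2 r = 0; roots r_1 = 2, r_2 = 0


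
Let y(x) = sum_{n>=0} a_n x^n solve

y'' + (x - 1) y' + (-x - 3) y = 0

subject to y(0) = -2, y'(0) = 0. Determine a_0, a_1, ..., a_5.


Ansatz: y(x) = sum_{n>=0} a_n x^n, so y'(x) = sum_{n>=1} n a_n x^(n-1) and y''(x) = sum_{n>=2} n(n-1) a_n x^(n-2).
Substitute into P(x) y'' + Q(x) y' + R(x) y = 0 with P(x) = 1, Q(x) = x - 1, R(x) = -x - 3, and match powers of x.
Initial conditions: a_0 = -2, a_1 = 0.
Setting the coefficient of each power of x to zero and solving order by order (substituting the coefficients already found):
  x^0: 2 a_2 - a_1 - 3 a_0 = 0  ->  2 a_2 = a_1 + 3 a_0 = -6  ->  a_2 = -3
  x^1: 6 a_3 - 2 a_2 - 2 a_1 - a_0 = 0  ->  6 a_3 = 2 a_2 + 2 a_1 + a_0 = -8  ->  a_3 = -4/3
  x^2: 12 a_4 - 3 a_3 - a_2 - a_1 = 0  ->  12 a_4 = 3 a_3 + a_2 + a_1 = -7  ->  a_4 = -7/12
  x^3: 20 a_5 - 4 a_4 - a_2 = 0  ->  20 a_5 = 4 a_4 + a_2 = -16/3  ->  a_5 = -4/15
Truncated series: y(x) = -2 - 3 x^2 - (4/3) x^3 - (7/12) x^4 - (4/15) x^5 + O(x^6).

a_0 = -2; a_1 = 0; a_2 = -3; a_3 = -4/3; a_4 = -7/12; a_5 = -4/15


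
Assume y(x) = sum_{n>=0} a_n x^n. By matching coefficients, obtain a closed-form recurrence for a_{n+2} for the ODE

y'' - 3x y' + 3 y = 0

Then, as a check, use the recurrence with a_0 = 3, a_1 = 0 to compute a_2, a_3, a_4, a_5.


Substitute y = sum_n a_n x^n.
y''(x) has coefficient (n+2)(n+1) a_{n+2} at x^n;
-3 x y'(x) has coefficient -3 n a_n at x^n (shift);
3 y(x) has coefficient 3 a_n at x^n.
Matching x^n: (n+2)(n+1) a_{n+2} + (-3n + 3) a_n = 0.
Thus a_{n+2} = (3n - 3) / ((n+1)(n+2)) * a_n.

Check with a_0 = 3, a_1 = 0 (apply the recurrence for n = 0, 1, 2, 3): a_0 = 3, a_1 = 0, a_2 = -9/2, a_3 = 0, a_4 = -9/8, a_5 = 0.

a_(n+2) = (3n - 3) / ((n+1)(n+2)) * a_n; check: a_0 = 3, a_1 = 0, a_2 = -9/2, a_3 = 0, a_4 = -9/8, a_5 = 0


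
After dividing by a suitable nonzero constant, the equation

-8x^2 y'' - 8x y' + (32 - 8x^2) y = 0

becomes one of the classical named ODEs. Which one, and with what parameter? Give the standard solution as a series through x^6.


All three coefficients share the factor -8; dividing through by -8 gives  x^2 y'' + x y' + (x^2 - 4) y = 0.
This matches the Bessel equation x^2 y'' + x y' + (x^2 - nu^2) y = 0 with nu^2 = 4, so nu = 2; the solution bounded at x = 0 is J_2(x).
Frobenius at x = 0: indicial roots ±nu; for r = nu the recurrence k(k + 2nu) c_k = -c_{k-2} gives the standard series J_nu(x) = sum_{k>=0} (-1)^k / (k! (k+nu)!) (x/2)^(2k+nu). Evaluate the first 3 terms:
  k = 0: (-1)^0 / (0! * 2! * 2^2) x^2 = 1/(1*2*4) x^2 = (1/8) x^2
  k = 1: (-1)^1 / (1! * 3! * 2^4) x^4 = -1/(1*6*16) x^4 = (-1/96) x^4
  k = 2: (-1)^2 / (2! * 4! * 2^6) x^6 = 1/(2*24*64) x^6 = (1/3072) x^6
Hence J_2(x) = x^6/3072 - x^4/96 + x^2/8 + ....

J_2(x); series = x^6/3072 - x^4/96 + x^2/8


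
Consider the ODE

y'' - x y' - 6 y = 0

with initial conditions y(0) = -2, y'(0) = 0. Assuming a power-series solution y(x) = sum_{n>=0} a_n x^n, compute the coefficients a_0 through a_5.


Ansatz: y(x) = sum_{n>=0} a_n x^n, so y'(x) = sum_{n>=1} n a_n x^(n-1) and y''(x) = sum_{n>=2} n(n-1) a_n x^(n-2).
Substitute into P(x) y'' + Q(x) y' + R(x) y = 0 with P(x) = 1, Q(x) = -x, R(x) = -6, and match powers of x.
Initial conditions: a_0 = -2, a_1 = 0.
Setting the coefficient of each power of x to zero and solving order by order (substituting the coefficients already found):
  x^0: 2 a_2 - 6 a_0 = 0  ->  2 a_2 = 6 a_0 = -12  ->  a_2 = -6
  x^1: 6 a_3 - 7 a_1 = 0  ->  6 a_3 = 7 a_1 = 0  ->  a_3 = 0
  x^2: 12 a_4 - 8 a_2 = 0  ->  12 a_4 = 8 a_2 = -48  ->  a_4 = -4
  x^3: 20 a_5 - 9 a_3 = 0  ->  20 a_5 = 9 a_3 = 0  ->  a_5 = 0
Truncated series: y(x) = -2 - 6 x^2 - 4 x^4 + O(x^6).

a_0 = -2; a_1 = 0; a_2 = -6; a_3 = 0; a_4 = -4; a_5 = 0


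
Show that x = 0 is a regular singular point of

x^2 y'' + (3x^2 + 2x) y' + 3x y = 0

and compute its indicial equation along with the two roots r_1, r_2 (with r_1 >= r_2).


Divide by x^2 to reach normal form y'' + P_1(x) y' + P_2(x) y = 0 with P_1(x) = 3 + 2/x and P_2(x) = 3/x.
x = 0 is a singular point because the y'-coefficient 3 + 2/x has a pole at x = 0 and the y-coefficient 3/x has a pole at x = 0.
It is a regular singular point because x P_1(x) = p(x) = 3x + 2 and x^2 P_2(x) = q(x) = 3x are polynomials, hence analytic at x = 0.
p(0) = 2,  q(0) = 0.
Indicial equation: r(r-1) + p(0) r + q(0) = 0, i.e. r^2 + (p(0) - 1) r + q(0) = 0, i.e. r^2 + 1 r = 0.
Discriminant: (1)^2 - 4(0) = 1, so r = (-1 ± 1)/2.
Solving: r_1 = 0, r_2 = -1.

indicial: r^2 + 1 r = 0; roots r_1 = 0, r_2 = -1


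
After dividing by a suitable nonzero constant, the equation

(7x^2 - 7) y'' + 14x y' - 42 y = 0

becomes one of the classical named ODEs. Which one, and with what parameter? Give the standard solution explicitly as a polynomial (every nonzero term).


All three coefficients share the factor -7; dividing through by -7 gives  (1 - x^2) y'' - 2x y' + 6 y = 0.
This matches the Legendre equation (1 - x^2) y'' - 2x y' + n(n+1) y = 0 (note the -2x y' term) with n(n+1) = 6, so n = 2; the polynomial solution is P_2(x).
With y = sum_k a_k x^k, matching x^k gives (k+2)(k+1) a_{k+2} = [k(k+1) - n(n+1)] a_k = (k - 2)(k + 3) a_k. The right side vanishes at k = 2, so the series with the parity of 2 terminates at degree 2.
Standard normalization (P_n(1) = 1): leading coefficient (2n)!/(2^n (n!)^2) = 24/(4*4) = 3/2, so a_2 = 3/2. Work downward with a_k = (k+1)(k+2) a_{k+2} / ((k - 2)(k + 3)):
  a_0 = (1)(2)(3/2) / ((0 - 2)(0 + 3)) = 3/(-6) = -1/2
Hence P_2(x) = 3 x^2/2 - 1/2.

P_2(x); series = 3 x^2/2 - 1/2


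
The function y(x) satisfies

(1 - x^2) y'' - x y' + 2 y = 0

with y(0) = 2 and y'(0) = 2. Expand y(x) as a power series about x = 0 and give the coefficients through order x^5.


Ansatz: y(x) = sum_{n>=0} a_n x^n, so y'(x) = sum_{n>=1} n a_n x^(n-1) and y''(x) = sum_{n>=2} n(n-1) a_n x^(n-2).
Substitute into P(x) y'' + Q(x) y' + R(x) y = 0 with P(x) = 1 - x^2, Q(x) = -x, R(x) = 2, and match powers of x.
Initial conditions: a_0 = 2, a_1 = 2.
Setting the coefficient of each power of x to zero and solving order by order (substituting the coefficients already found):
  x^0: 2 a_2 + 2 a_0 = 0  ->  2 a_2 = -2 a_0 = -4  ->  a_2 = -2
  x^1: 6 a_3 + a_1 = 0  ->  6 a_3 = -a_1 = -2  ->  a_3 = -1/3
  x^2: 12 a_4 - 2 a_2 = 0  ->  12 a_4 = 2 a_2 = -4  ->  a_4 = -1/3
  x^3: 20 a_5 - 7 a_3 = 0  ->  20 a_5 = 7 a_3 = -7/3  ->  a_5 = -7/60
Truncated series: y(x) = 2 + 2 x - 2 x^2 - (1/3) x^3 - (1/3) x^4 - (7/60) x^5 + O(x^6).

a_0 = 2; a_1 = 2; a_2 = -2; a_3 = -1/3; a_4 = -1/3; a_5 = -7/60


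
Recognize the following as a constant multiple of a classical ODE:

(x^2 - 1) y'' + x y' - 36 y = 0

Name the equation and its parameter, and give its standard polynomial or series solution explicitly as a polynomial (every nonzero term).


All three coefficients share the factor -1; dividing through by -1 gives  (1 - x^2) y'' - x y' + 36 y = 0.
This matches the Chebyshev equation (1 - x^2) y'' - x y' + n^2 y = 0 (note the -x y' term, not -2x y') with n^2 = 36, so n = 6; the polynomial solution is T_6(x).
With y = sum_k a_k x^k, matching x^k gives (k+2)(k+1) a_{k+2} = (k^2 - n^2) a_k = (k - 6)(k + 6) a_k. The right side vanishes at k = 6, so the series with the parity of 6 terminates at degree 6.
Standard normalization: leading coefficient of T_n is 2^(n-1), so a_6 = 2^5 = 32. Work downward with a_k = (k+1)(k+2) a_{k+2} / ((k - 6)(k + 6)):
  a_4 = (5)(6)(32) / ((4 - 6)(4 + 6)) = 960/(-20) = -48
  a_2 = (3)(4)(-48) / ((2 - 6)(2 + 6)) = -576/(-32) = 18
  a_0 = (1)(2)(18) / ((0 - 6)(0 + 6)) = 36/(-36) = -1
Hence T_6(x) = 32 x^6 - 48 x^4 + 18 x^2 - 1.

T_6(x); series = 32 x^6 - 48 x^4 + 18 x^2 - 1


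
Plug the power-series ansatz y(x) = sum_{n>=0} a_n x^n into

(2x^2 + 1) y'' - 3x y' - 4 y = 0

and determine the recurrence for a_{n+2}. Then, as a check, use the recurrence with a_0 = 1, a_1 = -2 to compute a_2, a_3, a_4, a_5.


Substitute y = sum_n a_n x^n.
(1 + 2 x^2) y'' contributes (n+2)(n+1) a_{n+2} + 2 n(n-1) a_n at x^n.
-3 x y'(x) contributes -3 n a_n at x^n.
-4 y(x) contributes -4 a_n at x^n.
Matching x^n: (n+2)(n+1) a_{n+2} + (2 n(n-1) - 3 n - 4) a_n = 0.
Thus a_{n+2} = (-2 n(n-1) + 3 n + 4) / ((n+1)(n+2)) * a_n.

Check with a_0 = 1, a_1 = -2 (apply the recurrence for n = 0, 1, 2, 3): a_0 = 1, a_1 = -2, a_2 = 2, a_3 = -7/3, a_4 = 1, a_5 = -7/60.

a_(n+2) = (-2 n(n-1) + 3 n + 4) / ((n+1)(n+2)) * a_n; check: a_0 = 1, a_1 = -2, a_2 = 2, a_3 = -7/3, a_4 = 1, a_5 = -7/60


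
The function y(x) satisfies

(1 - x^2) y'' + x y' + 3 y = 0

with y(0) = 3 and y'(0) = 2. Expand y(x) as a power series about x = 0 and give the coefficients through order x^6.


Ansatz: y(x) = sum_{n>=0} a_n x^n, so y'(x) = sum_{n>=1} n a_n x^(n-1) and y''(x) = sum_{n>=2} n(n-1) a_n x^(n-2).
Substitute into P(x) y'' + Q(x) y' + R(x) y = 0 with P(x) = 1 - x^2, Q(x) = x, R(x) = 3, and match powers of x.
Initial conditions: a_0 = 3, a_1 = 2.
Setting the coefficient of each power of x to zero and solving order by order (substituting the coefficients already found):
  x^0: 2 a_2 + 3 a_0 = 0  ->  2 a_2 = -3 a_0 = -9  ->  a_2 = -9/2
  x^1: 6 a_3 + 4 a_1 = 0  ->  6 a_3 = -4 a_1 = -8  ->  a_3 = -4/3
  x^2: 12 a_4 + 3 a_2 = 0  ->  12 a_4 = -3 a_2 = 27/2  ->  a_4 = 9/8
  x^3: 20 a_5 = 0  ->  a_5 = 0
  x^4: 30 a_6 - 5 a_4 = 0  ->  30 a_6 = 5 a_4 = 45/8  ->  a_6 = 3/16
Truncated series: y(x) = 3 + 2 x - (9/2) x^2 - (4/3) x^3 + (9/8) x^4 + (3/16) x^6 + O(x^7).

a_0 = 3; a_1 = 2; a_2 = -9/2; a_3 = -4/3; a_4 = 9/8; a_5 = 0; a_6 = 3/16


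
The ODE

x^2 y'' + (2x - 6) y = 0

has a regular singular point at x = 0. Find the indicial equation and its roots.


Divide by x^2 to reach normal form y'' + P_1(x) y' + P_2(x) y = 0 with P_1(x) = 0 and P_2(x) = 2/x - 6/x^2.
x = 0 is a singular point because the y-coefficient 2/x - 6/x^2 has a pole at x = 0.
It is a regular singular point because x P_1(x) = p(x) = 0 and x^2 P_2(x) = q(x) = 2x - 6 are polynomials, hence analytic at x = 0.
p(0) = 0,  q(0) = -6.
Indicial equation: r(r-1) + p(0) r + q(0) = 0, i.e. r^2 + (p(0) - 1) r + q(0) = 0, i.e. r^2 - 1 r - 6 = 0.
Discriminant: (-1)^2 - 4(-6) = 25, so r = (1 ± 5)/2.
Solving: r_1 = 3, r_2 = -2.

indicial: r^2 - 1 r - 6 = 0; roots r_1 = 3, r_2 = -2


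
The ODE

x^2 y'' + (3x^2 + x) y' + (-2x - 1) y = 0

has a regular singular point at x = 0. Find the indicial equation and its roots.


Divide by x^2 to reach normal form y'' + P_1(x) y' + P_2(x) y = 0 with P_1(x) = 3 + 1/x and P_2(x) = -2/x - 1/x^2.
x = 0 is a singular point because the y'-coefficient 3 + 1/x has a pole at x = 0 and the y-coefficient -2/x - 1/x^2 has a pole at x = 0.
It is a regular singular point because x P_1(x) = p(x) = 3x + 1 and x^2 P_2(x) = q(x) = -2x - 1 are polynomials, hence analytic at x = 0.
p(0) = 1,  q(0) = -1.
Indicial equation: r(r-1) + p(0) r + q(0) = 0, i.e. r^2 + (p(0) - 1) r + q(0) = 0, i.e. r^2 - 1 = 0.
Discriminant: (0)^2 - 4(-1) = 4, so r = (0 ± 2)/2.
Solving: r_1 = 1, r_2 = -1.

indicial: r^2 - 1 = 0; roots r_1 = 1, r_2 = -1


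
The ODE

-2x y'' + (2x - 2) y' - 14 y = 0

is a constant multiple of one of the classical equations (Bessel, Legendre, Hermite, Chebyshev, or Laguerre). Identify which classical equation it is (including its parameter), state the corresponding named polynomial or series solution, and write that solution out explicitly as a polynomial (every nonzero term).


All three coefficients share the factor -2; dividing through by -2 gives  x y'' + (1 - x) y' + 7 y = 0.
This matches the Laguerre equation x y'' + (1 - x) y' + n y = 0 with n = 7; the polynomial solution is L_7(x).
With y = sum_k a_k x^k, matching x^k gives (k+1)k a_{k+1} + (k+1) a_{k+1} - k a_k + n a_k = 0, i.e. (k+1)^2 a_{k+1} = (k - n) a_k = (k - 7) a_k. The right side vanishes at k = 7, so the series terminates at degree 7.
Standard normalization L_n(0) = 1 gives a_0 = 1. Work upward with a_{k+1} = (k - 7) a_k / (k+1)^2:
  a_1 = (0 - 7)(1) / 1^2 = -7/1 = -7
  a_2 = (1 - 7)(-7) / 2^2 = 42/4 = 21/2
  a_3 = (2 - 7)(21/2) / 3^2 = (-105/2)/9 = -35/6
  a_4 = (3 - 7)(-35/6) / 4^2 = (70/3)/16 = 35/24
  a_5 = (4 - 7)(35/24) / 5^2 = (-35/8)/25 = -7/40
  a_6 = (5 - 7)(-7/40) / 6^2 = (7/20)/36 = 7/720
  a_7 = (6 - 7)(7/720) / 7^2 = (-7/720)/49 = -1/5040
Hence L_7(x) = -x^7/5040 + 7 x^6/720 - 7 x^5/40 + 35 x^4/24 - 35 x^3/6 + 21 x^2/2 - 7 x + 1.

L_7(x); series = -x^7/5040 + 7 x^6/720 - 7 x^5/40 + 35 x^4/24 - 35 x^3/6 + 21 x^2/2 - 7 x + 1


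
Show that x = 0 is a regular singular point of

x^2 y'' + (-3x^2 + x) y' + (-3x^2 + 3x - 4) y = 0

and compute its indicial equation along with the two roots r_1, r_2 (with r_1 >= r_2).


Divide by x^2 to reach normal form y'' + P_1(x) y' + P_2(x) y = 0 with P_1(x) = -3 + 1/x and P_2(x) = -3 + 3/x - 4/x^2.
x = 0 is a singular point because the y'-coefficient -3 + 1/x has a pole at x = 0 and the y-coefficient -3 + 3/x - 4/x^2 has a pole at x = 0.
It is a regular singular point because x P_1(x) = p(x) = 1 - 3x and x^2 P_2(x) = q(x) = -3x^2 + 3x - 4 are polynomials, hence analytic at x = 0.
p(0) = 1,  q(0) = -4.
Indicial equation: r(r-1) + p(0) r + q(0) = 0, i.e. r^2 + (p(0) - 1) r + q(0) = 0, i.e. r^2 - 4 = 0.
Discriminant: (0)^2 - 4(-4) = 16, so r = (0 ± 4)/2.
Solving: r_1 = 2, r_2 = -2.

indicial: r^2 - 4 = 0; roots r_1 = 2, r_2 = -2


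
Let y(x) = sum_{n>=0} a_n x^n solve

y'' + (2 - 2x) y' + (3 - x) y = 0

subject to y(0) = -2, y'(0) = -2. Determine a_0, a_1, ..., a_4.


Ansatz: y(x) = sum_{n>=0} a_n x^n, so y'(x) = sum_{n>=1} n a_n x^(n-1) and y''(x) = sum_{n>=2} n(n-1) a_n x^(n-2).
Substitute into P(x) y'' + Q(x) y' + R(x) y = 0 with P(x) = 1, Q(x) = 2 - 2x, R(x) = 3 - x, and match powers of x.
Initial conditions: a_0 = -2, a_1 = -2.
Setting the coefficient of each power of x to zero and solving order by order (substituting the coefficients already found):
  x^0: 2 a_2 + 2 a_1 + 3 a_0 = 0  ->  2 a_2 = -2 a_1 - 3 a_0 = 10  ->  a_2 = 5
  x^1: 6 a_3 + 4 a_2 + a_1 - a_0 = 0  ->  6 a_3 = -4 a_2 - a_1 + a_0 = -20  ->  a_3 = -10/3
  x^2: 12 a_4 + 6 a_3 - a_2 - a_1 = 0  ->  12 a_4 = -6 a_3 + a_2 + a_1 = 23  ->  a_4 = 23/12
Truncated series: y(x) = -2 - 2 x + 5 x^2 - (10/3) x^3 + (23/12) x^4 + O(x^5).

a_0 = -2; a_1 = -2; a_2 = 5; a_3 = -10/3; a_4 = 23/12


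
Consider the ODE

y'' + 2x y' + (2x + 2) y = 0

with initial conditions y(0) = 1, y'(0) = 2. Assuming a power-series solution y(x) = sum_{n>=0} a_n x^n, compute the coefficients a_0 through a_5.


Ansatz: y(x) = sum_{n>=0} a_n x^n, so y'(x) = sum_{n>=1} n a_n x^(n-1) and y''(x) = sum_{n>=2} n(n-1) a_n x^(n-2).
Substitute into P(x) y'' + Q(x) y' + R(x) y = 0 with P(x) = 1, Q(x) = 2x, R(x) = 2x + 2, and match powers of x.
Initial conditions: a_0 = 1, a_1 = 2.
Setting the coefficient of each power of x to zero and solving order by order (substituting the coefficients already found):
  x^0: 2 a_2 + 2 a_0 = 0  ->  2 a_2 = -2 a_0 = -2  ->  a_2 = -1
  x^1: 6 a_3 + 4 a_1 + 2 a_0 = 0  ->  6 a_3 = -4 a_1 - 2 a_0 = -10  ->  a_3 = -5/3
  x^2: 12 a_4 + 6 a_2 + 2 a_1 = 0  ->  12 a_4 = -6 a_2 - 2 a_1 = 2  ->  a_4 = 1/6
  x^3: 20 a_5 + 8 a_3 + 2 a_2 = 0  ->  20 a_5 = -8 a_3 - 2 a_2 = 46/3  ->  a_5 = 23/30
Truncated series: y(x) = 1 + 2 x - x^2 - (5/3) x^3 + (1/6) x^4 + (23/30) x^5 + O(x^6).

a_0 = 1; a_1 = 2; a_2 = -1; a_3 = -5/3; a_4 = 1/6; a_5 = 23/30


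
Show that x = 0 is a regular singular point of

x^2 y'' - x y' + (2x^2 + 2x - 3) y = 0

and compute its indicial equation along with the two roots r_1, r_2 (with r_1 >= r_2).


Divide by x^2 to reach normal form y'' + P_1(x) y' + P_2(x) y = 0 with P_1(x) = -1/x and P_2(x) = 2 + 2/x - 3/x^2.
x = 0 is a singular point because the y'-coefficient -1/x has a pole at x = 0 and the y-coefficient 2 + 2/x - 3/x^2 has a pole at x = 0.
It is a regular singular point because x P_1(x) = p(x) = -1 and x^2 P_2(x) = q(x) = 2x^2 + 2x - 3 are polynomials, hence analytic at x = 0.
p(0) = -1,  q(0) = -3.
Indicial equation: r(r-1) + p(0) r + q(0) = 0, i.e. r^2 + (p(0) - 1) r + q(0) = 0, i.e. r^2 - 2 r - 3 = 0.
Discriminant: (-2)^2 - 4(-3) = 16, so r = (2 ± 4)/2.
Solving: r_1 = 3, r_2 = -1.

indicial: r^2 - 2 r - 3 = 0; roots r_1 = 3, r_2 = -1


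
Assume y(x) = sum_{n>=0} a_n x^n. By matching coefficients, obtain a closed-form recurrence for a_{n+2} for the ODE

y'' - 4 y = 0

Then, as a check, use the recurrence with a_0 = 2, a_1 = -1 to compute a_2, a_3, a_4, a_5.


Substitute y = sum_n a_n x^n into y'' + (const) y = 0.
y''(x) = sum_{n>=0} (n+2)(n+1) a_{n+2} x^n.
The ODE becomes sum_n [(n+2)(n+1) a_{n+2} - 4 a_n] x^n = 0.
Setting each coefficient to zero gives the recurrence:
  (n+2)(n+1) a_{n+2} - 4 a_n = 0,
  a_{n+2} = 4 / ((n+1)(n+2)) a_n.

Check with a_0 = 2, a_1 = -1 (apply the recurrence for n = 0, 1, 2, 3): a_0 = 2, a_1 = -1, a_2 = 4, a_3 = -2/3, a_4 = 4/3, a_5 = -2/15.

a_{n+2} = 4/((n+1)(n+2)) * a_n; check: a_0 = 2, a_1 = -1, a_2 = 4, a_3 = -2/3, a_4 = 4/3, a_5 = -2/15


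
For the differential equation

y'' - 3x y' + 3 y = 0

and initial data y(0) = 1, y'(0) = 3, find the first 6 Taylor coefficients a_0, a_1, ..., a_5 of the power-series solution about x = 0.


Ansatz: y(x) = sum_{n>=0} a_n x^n, so y'(x) = sum_{n>=1} n a_n x^(n-1) and y''(x) = sum_{n>=2} n(n-1) a_n x^(n-2).
Substitute into P(x) y'' + Q(x) y' + R(x) y = 0 with P(x) = 1, Q(x) = -3x, R(x) = 3, and match powers of x.
Initial conditions: a_0 = 1, a_1 = 3.
Setting the coefficient of each power of x to zero and solving order by order (substituting the coefficients already found):
  x^0: 2 a_2 + 3 a_0 = 0  ->  2 a_2 = -3 a_0 = -3  ->  a_2 = -3/2
  x^1: 6 a_3 = 0  ->  a_3 = 0
  x^2: 12 a_4 - 3 a_2 = 0  ->  12 a_4 = 3 a_2 = -9/2  ->  a_4 = -3/8
  x^3: 20 a_5 - 6 a_3 = 0  ->  20 a_5 = 6 a_3 = 0  ->  a_5 = 0
Truncated series: y(x) = 1 + 3 x - (3/2) x^2 - (3/8) x^4 + O(x^6).

a_0 = 1; a_1 = 3; a_2 = -3/2; a_3 = 0; a_4 = -3/8; a_5 = 0


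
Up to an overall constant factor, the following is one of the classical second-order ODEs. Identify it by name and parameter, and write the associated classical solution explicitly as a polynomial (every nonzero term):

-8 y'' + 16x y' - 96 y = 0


All three coefficients share the factor -8; dividing through by -8 gives  y'' - 2x y' + 12 y = 0.
This matches the Hermite equation y'' - 2x y' + 2n y = 0 with 2n = 12, so n = 6; the polynomial solution is H_6(x).
With y = sum_k a_k x^k, matching x^k gives (k+2)(k+1) a_{k+2} = 2(k - n) a_k = 2(k - 6) a_k. The right side vanishes at k = 6, so the series with the parity of 6 terminates at degree 6.
Standard normalization: leading coefficient of H_n is 2^n, so a_6 = 2^6 = 64. Work downward with a_k = (k+1)(k+2) a_{k+2} / (2(k - n)):
  a_4 = (5)(6)(64) / (2(4 - 6)) = 1920/(-4) = -480
  a_2 = (3)(4)(-480) / (2(2 - 6)) = -5760/(-8) = 720
  a_0 = (1)(2)(720) / (2(0 - 6)) = 1440/(-12) = -120
Hence H_6(x) = 64 x^6 - 480 x^4 + 720 x^2 - 120.

H_6(x); series = 64 x^6 - 480 x^4 + 720 x^2 - 120


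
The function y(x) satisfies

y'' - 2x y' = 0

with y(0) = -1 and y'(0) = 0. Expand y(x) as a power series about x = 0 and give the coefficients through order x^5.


Ansatz: y(x) = sum_{n>=0} a_n x^n, so y'(x) = sum_{n>=1} n a_n x^(n-1) and y''(x) = sum_{n>=2} n(n-1) a_n x^(n-2).
Substitute into P(x) y'' + Q(x) y' + R(x) y = 0 with P(x) = 1, Q(x) = -2x, R(x) = 0, and match powers of x.
Initial conditions: a_0 = -1, a_1 = 0.
Setting the coefficient of each power of x to zero and solving order by order (substituting the coefficients already found):
  x^0: 2 a_2 = 0  ->  a_2 = 0
  x^1: 6 a_3 - 2 a_1 = 0  ->  6 a_3 = 2 a_1 = 0  ->  a_3 = 0
  x^2: 12 a_4 - 4 a_2 = 0  ->  12 a_4 = 4 a_2 = 0  ->  a_4 = 0
  x^3: 20 a_5 - 6 a_3 = 0  ->  20 a_5 = 6 a_3 = 0  ->  a_5 = 0
Truncated series: y(x) = -1 + O(x^6).

a_0 = -1; a_1 = 0; a_2 = 0; a_3 = 0; a_4 = 0; a_5 = 0


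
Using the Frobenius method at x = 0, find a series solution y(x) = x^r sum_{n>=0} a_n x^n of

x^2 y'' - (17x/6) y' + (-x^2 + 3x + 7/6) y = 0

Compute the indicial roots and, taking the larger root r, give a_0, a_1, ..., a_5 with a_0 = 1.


Write in Frobenius form y'' + (p(x)/x) y' + (q(x)/x^2) y = 0:
  p(x) = -17/6,  q(x) = -x^2 + 3x + 7/6.
Indicial equation: r(r-1) + (-17/6) r + (7/6) = 0 -> roots r_1 = 7/2, r_2 = 1/3.
Take r = r_1 = 7/2. Let y(x) = x^r sum_{n>=0} a_n x^n with a_0 = 1.
Substitute y = x^r sum a_n x^n and match x^{r+n}. The recurrence is
  D(n) a_n + 3 a_{n-1} - 1 a_{n-2} = 0,  where D(n) = (r+n)(r+n-1) + (-17/6)(r+n) + (7/6).
  a_n = [-3 a_{n-1} + 1 a_{n-2}] / D(n).
Since the indicial polynomial factors as (r - r_1)(r - r_2), D(n) = (r_1 + n - r_1)(r_1 + n - r_2) = n(n + 19/6).
Evaluating step by step (a_0 = 1):
  n = 1: D(1) = 1(1 + 19/6) = 25/6; numerator = -3(1) = -3; a_1 = (-3)/(25/6) = -18/25
  n = 2: D(2) = 2(2 + 19/6) = 31/3; numerator = -3(-18/25) + 1(1) = 79/25; a_2 = (79/25)/(31/3) = 237/775
  n = 3: D(3) = 3(3 + 19/6) = 37/2; numerator = -3(237/775) + 1(-18/25) = -1269/775; a_3 = (-1269/775)/(37/2) = -2538/28675
  n = 4: D(4) = 4(4 + 19/6) = 86/3; numerator = -3(-2538/28675) + 1(237/775) = 16383/28675; a_4 = (16383/28675)/(86/3) = 1143/57350
  n = 5: D(5) = 5(5 + 19/6) = 245/6; numerator = -3(1143/57350) + 1(-2538/28675) = -1701/11470; a_5 = (-1701/11470)/(245/6) = -729/200725

r = 7/2; a_0 = 1; a_1 = -18/25; a_2 = 237/775; a_3 = -2538/28675; a_4 = 1143/57350; a_5 = -729/200725
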